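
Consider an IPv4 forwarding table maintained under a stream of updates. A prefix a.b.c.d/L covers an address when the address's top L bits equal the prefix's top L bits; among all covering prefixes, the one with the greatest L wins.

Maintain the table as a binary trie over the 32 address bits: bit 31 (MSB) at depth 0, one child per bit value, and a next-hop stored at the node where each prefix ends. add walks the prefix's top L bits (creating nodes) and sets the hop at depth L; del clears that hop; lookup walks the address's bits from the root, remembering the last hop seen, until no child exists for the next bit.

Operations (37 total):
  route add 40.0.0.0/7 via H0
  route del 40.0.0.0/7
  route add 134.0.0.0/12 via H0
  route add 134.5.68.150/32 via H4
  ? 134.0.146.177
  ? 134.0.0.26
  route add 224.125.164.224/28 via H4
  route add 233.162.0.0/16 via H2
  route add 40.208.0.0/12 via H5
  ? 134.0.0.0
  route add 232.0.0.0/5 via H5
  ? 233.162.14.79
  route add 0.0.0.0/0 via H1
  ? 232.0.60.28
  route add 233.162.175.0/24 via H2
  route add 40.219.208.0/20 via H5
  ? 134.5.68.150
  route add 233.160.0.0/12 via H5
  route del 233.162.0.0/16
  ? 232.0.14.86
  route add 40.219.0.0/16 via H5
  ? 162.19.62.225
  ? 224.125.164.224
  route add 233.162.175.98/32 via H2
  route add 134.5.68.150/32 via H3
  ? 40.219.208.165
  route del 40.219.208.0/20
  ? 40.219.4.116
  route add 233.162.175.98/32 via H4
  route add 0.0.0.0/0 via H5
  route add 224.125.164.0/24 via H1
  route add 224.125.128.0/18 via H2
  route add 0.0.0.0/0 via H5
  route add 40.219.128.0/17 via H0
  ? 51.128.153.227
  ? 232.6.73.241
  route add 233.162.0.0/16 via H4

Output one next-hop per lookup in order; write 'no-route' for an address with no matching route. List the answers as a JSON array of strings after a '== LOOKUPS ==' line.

Process each operation:
  add 40.0.0.0/7 -> H0 at depth 7
  del 40.0.0.0/7 (clear depth 7)
  add 134.0.0.0/12 -> H0 at depth 12
  add 134.5.68.150/32 -> H4 at depth 32
  Q 134.0.146.177: descend 1000011000000 ; hops seen [H0] ; pick H0
  Q 134.0.0.26: descend 1000011000000 ; hops seen [H0] ; pick H0
  add 224.125.164.224/28 -> H4 at depth 28
  add 233.162.0.0/16 -> H2 at depth 16
  add 40.208.0.0/12 -> H5 at depth 12
  Q 134.0.0.0: descend 1000011000000 ; hops seen [H0] ; pick H0
  add 232.0.0.0/5 -> H5 at depth 5
  Q 233.162.14.79: descend 1110100110100010 ; hops seen [H5,H2] ; pick H2
  add 0.0.0.0/0 -> H1 at depth 0
  Q 232.0.60.28: descend 1110100 ; hops seen [H1,H5] ; pick H5
  add 233.162.175.0/24 -> H2 at depth 24
  add 40.219.208.0/20 -> H5 at depth 20
  Q 134.5.68.150: descend 10000110000001010100010010010110 ; hops seen [H1,H0,H4] ; pick H4
  add 233.160.0.0/12 -> H5 at depth 12
  del 233.162.0.0/16 (clear depth 16)
  Q 232.0.14.86: descend 1110100 ; hops seen [H1,H5] ; pick H5
  add 40.219.0.0/16 -> H5 at depth 16
  Q 162.19.62.225: descend 10 ; hops seen [H1] ; pick H1
  Q 224.125.164.224: descend 1110000001111101101001001110 ; hops seen [H1,H4] ; pick H4
  add 233.162.175.98/32 -> H2 at depth 32
  add 134.5.68.150/32 -> H3 at depth 32
  Q 40.219.208.165: descend 00101000110110111101 ; hops seen [H1,H5,H5,H5] ; pick H5
  del 40.219.208.0/20 (clear depth 20)
  Q 40.219.4.116: descend 0010100011011011 ; hops seen [H1,H5,H5] ; pick H5
  add 233.162.175.98/32 -> H4 at depth 32
  add 0.0.0.0/0 -> H5 at depth 0
  add 224.125.164.0/24 -> H1 at depth 24
  add 224.125.128.0/18 -> H2 at depth 18
  add 0.0.0.0/0 -> H5 at depth 0
  add 40.219.128.0/17 -> H0 at depth 17
  Q 51.128.153.227: descend 001 ; hops seen [H5] ; pick H5
  Q 232.6.73.241: descend 1110100 ; hops seen [H5,H5] ; pick H5
  add 233.162.0.0/16 -> H4 at depth 16

== LOOKUPS ==
["H0","H0","H0","H2","H5","H4","H5","H1","H4","H5","H5","H5","H5"]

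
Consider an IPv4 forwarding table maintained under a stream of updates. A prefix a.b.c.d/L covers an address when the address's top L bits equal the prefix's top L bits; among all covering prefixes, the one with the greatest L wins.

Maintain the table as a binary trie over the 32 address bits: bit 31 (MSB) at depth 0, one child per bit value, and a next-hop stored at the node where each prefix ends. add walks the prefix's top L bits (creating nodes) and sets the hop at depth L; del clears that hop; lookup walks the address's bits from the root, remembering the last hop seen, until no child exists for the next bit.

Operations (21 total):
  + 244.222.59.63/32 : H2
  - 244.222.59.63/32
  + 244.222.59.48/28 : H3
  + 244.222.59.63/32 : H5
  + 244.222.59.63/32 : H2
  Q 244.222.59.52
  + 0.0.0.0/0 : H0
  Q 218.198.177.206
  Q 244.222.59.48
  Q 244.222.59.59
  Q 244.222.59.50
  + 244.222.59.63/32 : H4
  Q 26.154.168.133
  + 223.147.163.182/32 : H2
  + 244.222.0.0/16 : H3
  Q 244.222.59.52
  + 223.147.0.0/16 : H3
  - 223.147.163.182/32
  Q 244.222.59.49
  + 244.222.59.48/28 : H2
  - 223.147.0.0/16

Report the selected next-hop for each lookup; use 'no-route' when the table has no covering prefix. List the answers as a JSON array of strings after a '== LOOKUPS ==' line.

Trace:
  + 244.222.59.63/32 (H2) depth=32
  - 244.222.59.63/32 clear@32
  + 244.222.59.48/28 (H3) depth=28
  + 244.222.59.63/32 (H5) depth=32
  + 244.222.59.63/32 (H2) depth=32
  Q 244.222.59.52: descend 1111010011011110001110110011 ; hops seen [H3] ; pick H3
  + 0.0.0.0/0 (H0) depth=0
  Q 218.198.177.206: descend 11 ; hops seen [H0] ; pick H0
  Q 244.222.59.48: descend 1111010011011110001110110011 ; hops seen [H0,H3] ; pick H3
  Q 244.222.59.59: descend 11110100110111100011101100111 ; hops seen [H0,H3] ; pick H3
  Q 244.222.59.50: descend 1111010011011110001110110011 ; hops seen [H0,H3] ; pick H3
  + 244.222.59.63/32 (H4) depth=32
  Q 26.154.168.133: descend ε ; hops seen [H0] ; pick H0
  + 223.147.163.182/32 (H2) depth=32
  + 244.222.0.0/16 (H3) depth=16
  Q 244.222.59.52: descend 1111010011011110001110110011 ; hops seen [H0,H3,H3] ; pick H3
  + 223.147.0.0/16 (H3) depth=16
  - 223.147.163.182/32 clear@32
  Q 244.222.59.49: descend 1111010011011110001110110011 ; hops seen [H0,H3,H3] ; pick H3
  + 244.222.59.48/28 (H2) depth=28
  - 223.147.0.0/16 clear@16

== LOOKUPS ==
["H3","H0","H3","H3","H3","H0","H3","H3"]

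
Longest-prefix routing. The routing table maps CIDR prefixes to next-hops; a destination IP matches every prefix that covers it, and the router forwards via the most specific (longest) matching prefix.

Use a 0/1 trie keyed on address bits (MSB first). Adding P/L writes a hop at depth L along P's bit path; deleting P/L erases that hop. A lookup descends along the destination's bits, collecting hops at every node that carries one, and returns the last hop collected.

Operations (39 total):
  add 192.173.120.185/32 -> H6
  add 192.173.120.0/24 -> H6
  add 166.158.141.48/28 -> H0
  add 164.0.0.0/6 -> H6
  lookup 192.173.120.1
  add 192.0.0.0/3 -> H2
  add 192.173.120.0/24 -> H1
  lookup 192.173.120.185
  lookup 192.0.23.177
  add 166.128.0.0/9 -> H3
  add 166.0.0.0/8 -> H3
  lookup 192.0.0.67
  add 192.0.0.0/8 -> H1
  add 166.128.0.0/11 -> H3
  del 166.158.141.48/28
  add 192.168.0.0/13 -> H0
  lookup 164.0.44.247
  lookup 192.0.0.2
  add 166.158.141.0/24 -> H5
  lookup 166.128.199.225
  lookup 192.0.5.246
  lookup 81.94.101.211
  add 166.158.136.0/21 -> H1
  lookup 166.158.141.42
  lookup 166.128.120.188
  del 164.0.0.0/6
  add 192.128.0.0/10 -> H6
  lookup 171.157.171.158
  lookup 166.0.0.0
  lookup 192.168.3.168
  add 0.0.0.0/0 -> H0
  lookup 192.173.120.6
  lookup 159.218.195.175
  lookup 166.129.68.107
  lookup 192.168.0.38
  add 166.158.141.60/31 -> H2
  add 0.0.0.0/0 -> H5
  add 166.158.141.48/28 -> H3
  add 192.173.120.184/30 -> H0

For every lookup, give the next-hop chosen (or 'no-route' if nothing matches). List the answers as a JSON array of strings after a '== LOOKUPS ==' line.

Process each operation:
  add 192.173.120.185/32 -> H6 at depth 32
  add 192.173.120.0/24 -> H6 at depth 24
  add 166.158.141.48/28 -> H0 at depth 28
  add 164.0.0.0/6 -> H6 at depth 6
  Q 192.173.120.1: descend 110000001010110101111000 ; hops seen [H6] ; pick H6
  add 192.0.0.0/3 -> H2 at depth 3
  add 192.173.120.0/24 -> H1 at depth 24
  Q 192.173.120.185: descend 11000000101011010111100010111001 ; hops seen [H2,H1,H6] ; pick H6
  Q 192.0.23.177: descend 11000000 ; hops seen [H2] ; pick H2
  add 166.128.0.0/9 -> H3 at depth 9
  add 166.0.0.0/8 -> H3 at depth 8
  Q 192.0.0.67: descend 11000000 ; hops seen [H2] ; pick H2
  add 192.0.0.0/8 -> H1 at depth 8
  add 166.128.0.0/11 -> H3 at depth 11
  - 166.158.141.48/28 clear@28
  add 192.168.0.0/13 -> H0 at depth 13
  Q 164.0.44.247: descend 101001 ; hops seen [H6] ; pick H6
  Q 192.0.0.2: descend 11000000 ; hops seen [H2,H1] ; pick H1
  add 166.158.141.0/24 -> H5 at depth 24
  Q 166.128.199.225: descend 10100110100 ; hops seen [H6,H3,H3,H3] ; pick H3
  Q 192.0.5.246: descend 11000000 ; hops seen [H2,H1] ; pick H1
  Q 81.94.101.211: descend ε ; hops seen [∅] ; pick no-route
  add 166.158.136.0/21 -> H1 at depth 21
  Q 166.158.141.42: descend 101001101001111010001101001 ; hops seen [H6,H3,H3,H3,H1,H5] ; pick H5
  Q 166.128.120.188: descend 10100110100 ; hops seen [H6,H3,H3,H3] ; pick H3
  - 164.0.0.0/6 clear@6
  add 192.128.0.0/10 -> H6 at depth 10
  Q 171.157.171.158: descend 1010 ; hops seen [∅] ; pick no-route
  Q 166.0.0.0: descend 10100110 ; hops seen [H3] ; pick H3
  Q 192.168.3.168: descend 1100000010101 ; hops seen [H2,H1,H6,H0] ; pick H0
  add 0.0.0.0/0 -> H0 at depth 0
  Q 192.173.120.6: descend 110000001010110101111000 ; hops seen [H0,H2,H1,H6,H0,H1] ; pick H1
  Q 159.218.195.175: descend 10 ; hops seen [H0] ; pick H0
  Q 166.129.68.107: descend 10100110100 ; hops seen [H0,H3,H3,H3] ; pick H3
  Q 192.168.0.38: descend 1100000010101 ; hops seen [H0,H2,H1,H6,H0] ; pick H0
  add 166.158.141.60/31 -> H2 at depth 31
  add 0.0.0.0/0 -> H5 at depth 0
  add 166.158.141.48/28 -> H3 at depth 28
  add 192.173.120.184/30 -> H0 at depth 30

== LOOKUPS ==
["H6","H6","H2","H2","H6","H1","H3","H1","no-route","H5","H3","no-route","H3","H0","H1","H0","H3","H0"]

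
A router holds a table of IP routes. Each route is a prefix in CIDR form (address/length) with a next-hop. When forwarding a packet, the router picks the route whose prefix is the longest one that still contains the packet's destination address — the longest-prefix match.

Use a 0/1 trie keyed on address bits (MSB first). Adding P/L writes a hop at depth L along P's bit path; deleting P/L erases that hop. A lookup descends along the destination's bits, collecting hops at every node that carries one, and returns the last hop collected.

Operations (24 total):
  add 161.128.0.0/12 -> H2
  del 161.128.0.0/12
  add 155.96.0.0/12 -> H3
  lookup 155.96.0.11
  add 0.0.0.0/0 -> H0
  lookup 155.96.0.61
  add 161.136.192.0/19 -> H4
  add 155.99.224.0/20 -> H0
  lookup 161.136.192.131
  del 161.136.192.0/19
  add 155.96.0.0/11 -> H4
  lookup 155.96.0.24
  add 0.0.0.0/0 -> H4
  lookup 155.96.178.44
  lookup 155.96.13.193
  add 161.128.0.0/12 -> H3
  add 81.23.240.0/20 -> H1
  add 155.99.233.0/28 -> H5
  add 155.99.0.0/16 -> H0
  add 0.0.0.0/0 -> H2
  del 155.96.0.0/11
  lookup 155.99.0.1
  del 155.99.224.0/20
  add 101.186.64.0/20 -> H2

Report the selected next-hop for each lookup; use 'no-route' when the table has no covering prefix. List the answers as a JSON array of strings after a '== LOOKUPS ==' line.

Apply in order:
  + 161.128.0.0/12 (H2) depth=12
  - 161.128.0.0/12 clear@12
  + 155.96.0.0/12 (H3) depth=12
  ? 155.96.0.11  path d0:-→d1:-→d2:-→d3:-→d4:-→d5:-→d6:-→d7:-→d8:-→d9:-→d10:-→d11:-→d12:H3  best=H3
  + 0.0.0.0/0 (H0) depth=0
  ? 155.96.0.61  path d0:H0→d1:-→d2:-→d3:-→d4:-→d5:-→d6:-→d7:-→d8:-→d9:-→d10:-→d11:-→d12:H3  best=H3
  + 161.136.192.0/19 (H4) depth=19
  + 155.99.224.0/20 (H0) depth=20
  ? 161.136.192.131  path d0:H0→d1:-→d2:-→d3:-→d4:-→d5:-→d6:-→d7:-→d8:-→d9:-→d10:-→d11:-→d12:-→d13:-→d14:-→d15:-→d16:-→d17:-→d18:-→d19:H4  best=H4
  - 161.136.192.0/19 clear@19
  + 155.96.0.0/11 (H4) depth=11
  ? 155.96.0.24  path d0:H0→d1:-→d2:-→d3:-→d4:-→d5:-→d6:-→d7:-→d8:-→d9:-→d10:-→d11:H4→d12:H3→d13:-→d14:-  best=H3
  + 0.0.0.0/0 (H4) depth=0
  ? 155.96.178.44  path d0:H4→d1:-→d2:-→d3:-→d4:-→d5:-→d6:-→d7:-→d8:-→d9:-→d10:-→d11:H4→d12:H3→d13:-→d14:-  best=H3
  ? 155.96.13.193  path d0:H4→d1:-→d2:-→d3:-→d4:-→d5:-→d6:-→d7:-→d8:-→d9:-→d10:-→d11:H4→d12:H3→d13:-→d14:-  best=H3
  + 161.128.0.0/12 (H3) depth=12
  + 81.23.240.0/20 (H1) depth=20
  + 155.99.233.0/28 (H5) depth=28
  + 155.99.0.0/16 (H0) depth=16
  + 0.0.0.0/0 (H2) depth=0
  - 155.96.0.0/11 clear@11
  ? 155.99.0.1  path d0:H2→d1:-→d2:-→d3:-→d4:-→d5:-→d6:-→d7:-→d8:-→d9:-→d10:-→d11:-→d12:H3→d13:-→d14:-→d15:-→d16:H0  best=H0
  - 155.99.224.0/20 clear@20
  + 101.186.64.0/20 (H2) depth=20

== LOOKUPS ==
["H3","H3","H4","H3","H3","H3","H0"]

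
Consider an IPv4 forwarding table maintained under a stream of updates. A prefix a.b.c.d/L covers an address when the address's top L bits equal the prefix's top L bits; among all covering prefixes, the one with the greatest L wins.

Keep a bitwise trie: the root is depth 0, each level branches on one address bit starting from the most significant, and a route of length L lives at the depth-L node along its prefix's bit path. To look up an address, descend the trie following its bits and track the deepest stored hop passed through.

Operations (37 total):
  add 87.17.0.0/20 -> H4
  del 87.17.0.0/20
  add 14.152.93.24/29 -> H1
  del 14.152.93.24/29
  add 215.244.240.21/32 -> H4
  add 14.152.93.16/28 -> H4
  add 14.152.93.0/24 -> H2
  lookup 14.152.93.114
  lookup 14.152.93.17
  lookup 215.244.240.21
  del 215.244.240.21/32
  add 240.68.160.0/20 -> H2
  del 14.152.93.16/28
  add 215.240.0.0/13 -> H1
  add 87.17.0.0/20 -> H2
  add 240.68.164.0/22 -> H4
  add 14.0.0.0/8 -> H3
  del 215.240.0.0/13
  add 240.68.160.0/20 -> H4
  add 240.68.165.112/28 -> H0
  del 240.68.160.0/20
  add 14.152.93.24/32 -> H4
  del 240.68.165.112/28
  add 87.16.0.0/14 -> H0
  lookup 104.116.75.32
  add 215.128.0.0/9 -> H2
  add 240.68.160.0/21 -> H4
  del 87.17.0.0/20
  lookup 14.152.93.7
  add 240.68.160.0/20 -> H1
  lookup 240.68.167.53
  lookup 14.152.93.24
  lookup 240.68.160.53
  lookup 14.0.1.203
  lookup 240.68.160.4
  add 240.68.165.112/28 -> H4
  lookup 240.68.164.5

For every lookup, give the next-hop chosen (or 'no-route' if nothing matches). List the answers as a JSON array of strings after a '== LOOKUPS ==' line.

Process each operation:
  + 87.17.0.0/20 (H4) depth=20
  - 87.17.0.0/20 clear@20
  + 14.152.93.24/29 (H1) depth=29
  - 14.152.93.24/29 clear@29
  + 215.244.240.21/32 (H4) depth=32
  + 14.152.93.16/28 (H4) depth=28
  + 14.152.93.0/24 (H2) depth=24
  ? 14.152.93.114  path d0:-→d1:-→d2:-→d3:-→d4:-→d5:-→d6:-→d7:-→d8:-→d9:-→d10:-→d11:-→d12:-→d13:-→d14:-→d15:-→d16:-→d17:-→d18:-→d19:-→d20:-→d21:-→d22:-→d23:-→d24:H2→d25:-  best=H2
  ? 14.152.93.17  path d0:-→d1:-→d2:-→d3:-→d4:-→d5:-→d6:-→d7:-→d8:-→d9:-→d10:-→d11:-→d12:-→d13:-→d14:-→d15:-→d16:-→d17:-→d18:-→d19:-→d20:-→d21:-→d22:-→d23:-→d24:H2→d25:-→d26:-→d27:-→d28:H4  best=H4
  ? 215.244.240.21  path d0:-→d1:-→d2:-→d3:-→d4:-→d5:-→d6:-→d7:-→d8:-→d9:-→d10:-→d11:-→d12:-→d13:-→d14:-→d15:-→d16:-→d17:-→d18:-→d19:-→d20:-→d21:-→d22:-→d23:-→d24:-→d25:-→d26:-→d27:-→d28:-→d29:-→d30:-→d31:-→d32:H4  best=H4
  - 215.244.240.21/32 clear@32
  + 240.68.160.0/20 (H2) depth=20
  - 14.152.93.16/28 clear@28
  + 215.240.0.0/13 (H1) depth=13
  + 87.17.0.0/20 (H2) depth=20
  + 240.68.164.0/22 (H4) depth=22
  + 14.0.0.0/8 (H3) depth=8
  - 215.240.0.0/13 clear@13
  + 240.68.160.0/20 (H4) depth=20
  + 240.68.165.112/28 (H0) depth=28
  - 240.68.160.0/20 clear@20
  + 14.152.93.24/32 (H4) depth=32
  - 240.68.165.112/28 clear@28
  + 87.16.0.0/14 (H0) depth=14
  ? 104.116.75.32  path d0:-→d1:-→d2:-  best=no-route
  + 215.128.0.0/9 (H2) depth=9
  + 240.68.160.0/21 (H4) depth=21
  - 87.17.0.0/20 clear@20
  ? 14.152.93.7  path d0:-→d1:-→d2:-→d3:-→d4:-→d5:-→d6:-→d7:-→d8:H3→d9:-→d10:-→d11:-→d12:-→d13:-→d14:-→d15:-→d16:-→d17:-→d18:-→d19:-→d20:-→d21:-→d22:-→d23:-→d24:H2→d25:-→d26:-→d27:-  best=H2
  + 240.68.160.0/20 (H1) depth=20
  ? 240.68.167.53  path d0:-→d1:-→d2:-→d3:-→d4:-→d5:-→d6:-→d7:-→d8:-→d9:-→d10:-→d11:-→d12:-→d13:-→d14:-→d15:-→d16:-→d17:-→d18:-→d19:-→d20:H1→d21:H4→d22:H4  best=H4
  ? 14.152.93.24  path d0:-→d1:-→d2:-→d3:-→d4:-→d5:-→d6:-→d7:-→d8:H3→d9:-→d10:-→d11:-→d12:-→d13:-→d14:-→d15:-→d16:-→d17:-→d18:-→d19:-→d20:-→d21:-→d22:-→d23:-→d24:H2→d25:-→d26:-→d27:-→d28:-→d29:-→d30:-→d31:-→d32:H4  best=H4
  ? 240.68.160.53  path d0:-→d1:-→d2:-→d3:-→d4:-→d5:-→d6:-→d7:-→d8:-→d9:-→d10:-→d11:-→d12:-→d13:-→d14:-→d15:-→d16:-→d17:-→d18:-→d19:-→d20:H1→d21:H4  best=H4
  ? 14.0.1.203  path d0:-→d1:-→d2:-→d3:-→d4:-→d5:-→d6:-→d7:-→d8:H3  best=H3
  ? 240.68.160.4  path d0:-→d1:-→d2:-→d3:-→d4:-→d5:-→d6:-→d7:-→d8:-→d9:-→d10:-→d11:-→d12:-→d13:-→d14:-→d15:-→d16:-→d17:-→d18:-→d19:-→d20:H1→d21:H4  best=H4
  + 240.68.165.112/28 (H4) depth=28
  ? 240.68.164.5  path d0:-→d1:-→d2:-→d3:-→d4:-→d5:-→d6:-→d7:-→d8:-→d9:-→d10:-→d11:-→d12:-→d13:-→d14:-→d15:-→d16:-→d17:-→d18:-→d19:-→d20:H1→d21:H4→d22:H4→d23:-  best=H4

== LOOKUPS ==
["H2","H4","H4","no-route","H2","H4","H4","H4","H3","H4","H4"]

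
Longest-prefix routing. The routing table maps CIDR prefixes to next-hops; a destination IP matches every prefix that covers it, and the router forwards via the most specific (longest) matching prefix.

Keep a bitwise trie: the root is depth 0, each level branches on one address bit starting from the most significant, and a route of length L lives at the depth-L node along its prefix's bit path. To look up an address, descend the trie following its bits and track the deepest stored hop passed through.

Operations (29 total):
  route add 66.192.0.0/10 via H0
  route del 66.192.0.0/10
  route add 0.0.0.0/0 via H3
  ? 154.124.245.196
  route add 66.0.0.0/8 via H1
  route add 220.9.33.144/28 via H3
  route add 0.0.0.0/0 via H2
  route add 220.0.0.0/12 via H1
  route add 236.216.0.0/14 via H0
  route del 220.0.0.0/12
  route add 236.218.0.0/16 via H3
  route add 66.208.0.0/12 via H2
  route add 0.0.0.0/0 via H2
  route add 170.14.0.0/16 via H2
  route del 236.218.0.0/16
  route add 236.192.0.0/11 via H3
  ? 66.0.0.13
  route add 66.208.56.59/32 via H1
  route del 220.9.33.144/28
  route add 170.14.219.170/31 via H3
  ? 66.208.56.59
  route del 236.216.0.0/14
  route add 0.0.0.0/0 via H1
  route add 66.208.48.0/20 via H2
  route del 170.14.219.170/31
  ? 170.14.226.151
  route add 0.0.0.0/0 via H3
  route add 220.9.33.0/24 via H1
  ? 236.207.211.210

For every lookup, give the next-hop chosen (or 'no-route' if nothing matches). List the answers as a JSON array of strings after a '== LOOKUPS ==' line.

Apply in order:
  add 66.192.0.0/10 -> H0 at depth 10
  del 66.192.0.0/10 (clear depth 10)
  add 0.0.0.0/0 -> H3 at depth 0
  lookup 154.124.245.196: bits ε walk d0:H3 -> H3
  add 66.0.0.0/8 -> H1 at depth 8
  add 220.9.33.144/28 -> H3 at depth 28
  add 0.0.0.0/0 -> H2 at depth 0
  add 220.0.0.0/12 -> H1 at depth 12
  add 236.216.0.0/14 -> H0 at depth 14
  del 220.0.0.0/12 (clear depth 12)
  add 236.218.0.0/16 -> H3 at depth 16
  add 66.208.0.0/12 -> H2 at depth 12
  add 0.0.0.0/0 -> H2 at depth 0
  add 170.14.0.0/16 -> H2 at depth 16
  del 236.218.0.0/16 (clear depth 16)
  add 236.192.0.0/11 -> H3 at depth 11
  lookup 66.0.0.13: bits 01000010 walk d0:H2→d1:-→d2:-→d3:-→d4:-→d5:-→d6:-→d7:-→d8:H1 -> H1
  add 66.208.56.59/32 -> H1 at depth 32
  del 220.9.33.144/28 (clear depth 28)
  add 170.14.219.170/31 -> H3 at depth 31
  lookup 66.208.56.59: bits 01000010110100000011100000111011 walk d0:H2→d1:-→d2:-→d3:-→d4:-→d5:-→d6:-→d7:-→d8:H1→d9:-→d10:-→d11:-→d12:H2→d13:-→d14:-→d15:-→d16:-→d17:-→d18:-→d19:-→d20:-→d21:-→d22:-→d23:-→d24:-→d25:-→d26:-→d27:-→d28:-→d29:-→d30:-→d31:-→d32:H1 -> H1
  del 236.216.0.0/14 (clear depth 14)
  add 0.0.0.0/0 -> H1 at depth 0
  add 66.208.48.0/20 -> H2 at depth 20
  del 170.14.219.170/31 (clear depth 31)
  lookup 170.14.226.151: bits 101010100000111011 walk d0:H1→d1:-→d2:-→d3:-→d4:-→d5:-→d6:-→d7:-→d8:-→d9:-→d10:-→d11:-→d12:-→d13:-→d14:-→d15:-→d16:H2→d17:-→d18:- -> H2
  add 0.0.0.0/0 -> H3 at depth 0
  add 220.9.33.0/24 -> H1 at depth 24
  lookup 236.207.211.210: bits 11101100110 walk d0:H3→d1:-→d2:-→d3:-→d4:-→d5:-→d6:-→d7:-→d8:-→d9:-→d10:-→d11:H3 -> H3

== LOOKUPS ==
["H3","H1","H1","H2","H3"]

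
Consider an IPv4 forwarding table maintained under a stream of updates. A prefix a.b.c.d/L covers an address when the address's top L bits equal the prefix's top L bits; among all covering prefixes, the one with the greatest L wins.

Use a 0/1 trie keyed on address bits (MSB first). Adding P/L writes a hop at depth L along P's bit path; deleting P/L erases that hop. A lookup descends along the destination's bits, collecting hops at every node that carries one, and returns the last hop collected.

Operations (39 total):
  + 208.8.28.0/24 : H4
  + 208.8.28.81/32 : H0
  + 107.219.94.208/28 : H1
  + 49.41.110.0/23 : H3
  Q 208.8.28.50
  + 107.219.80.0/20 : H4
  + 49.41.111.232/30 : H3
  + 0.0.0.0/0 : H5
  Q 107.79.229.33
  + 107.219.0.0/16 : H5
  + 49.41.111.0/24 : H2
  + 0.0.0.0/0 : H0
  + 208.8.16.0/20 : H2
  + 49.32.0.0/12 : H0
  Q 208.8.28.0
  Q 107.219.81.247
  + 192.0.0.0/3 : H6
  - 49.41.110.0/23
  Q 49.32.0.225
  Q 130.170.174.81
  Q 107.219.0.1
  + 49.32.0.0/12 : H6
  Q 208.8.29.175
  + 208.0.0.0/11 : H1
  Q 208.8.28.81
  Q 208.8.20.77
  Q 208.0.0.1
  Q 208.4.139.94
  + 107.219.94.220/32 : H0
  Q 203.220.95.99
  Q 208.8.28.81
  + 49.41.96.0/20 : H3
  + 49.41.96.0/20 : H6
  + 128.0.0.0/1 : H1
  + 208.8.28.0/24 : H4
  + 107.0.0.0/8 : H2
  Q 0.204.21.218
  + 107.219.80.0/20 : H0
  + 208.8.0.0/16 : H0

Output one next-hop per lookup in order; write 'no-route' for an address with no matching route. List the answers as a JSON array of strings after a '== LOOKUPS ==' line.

Process each operation:
  add 208.8.28.0/24 -> H4 at depth 24
  add 208.8.28.81/32 -> H0 at depth 32
  add 107.219.94.208/28 -> H1 at depth 28
  add 49.41.110.0/23 -> H3 at depth 23
  lookup 208.8.28.50: bits 1101000000001000000111000 walk d0:-→d1:-→d2:-→d3:-→d4:-→d5:-→d6:-→d7:-→d8:-→d9:-→d10:-→d11:-→d12:-→d13:-→d14:-→d15:-→d16:-→d17:-→d18:-→d19:-→d20:-→d21:-→d22:-→d23:-→d24:H4→d25:- -> H4
  add 107.219.80.0/20 -> H4 at depth 20
  add 49.41.111.232/30 -> H3 at depth 30
  add 0.0.0.0/0 -> H5 at depth 0
  lookup 107.79.229.33: bits 01101011 walk d0:H5→d1:-→d2:-→d3:-→d4:-→d5:-→d6:-→d7:-→d8:- -> H5
  add 107.219.0.0/16 -> H5 at depth 16
  add 49.41.111.0/24 -> H2 at depth 24
  add 0.0.0.0/0 -> H0 at depth 0
  add 208.8.16.0/20 -> H2 at depth 20
  add 49.32.0.0/12 -> H0 at depth 12
  lookup 208.8.28.0: bits 1101000000001000000111000 walk d0:H0→d1:-→d2:-→d3:-→d4:-→d5:-→d6:-→d7:-→d8:-→d9:-→d10:-→d11:-→d12:-→d13:-→d14:-→d15:-→d16:-→d17:-→d18:-→d19:-→d20:H2→d21:-→d22:-→d23:-→d24:H4→d25:- -> H4
  lookup 107.219.81.247: bits 01101011110110110101 walk d0:H0→d1:-→d2:-→d3:-→d4:-→d5:-→d6:-→d7:-→d8:-→d9:-→d10:-→d11:-→d12:-→d13:-→d14:-→d15:-→d16:H5→d17:-→d18:-→d19:-→d20:H4 -> H4
  add 192.0.0.0/3 -> H6 at depth 3
  del 49.41.110.0/23 (clear depth 23)
  lookup 49.32.0.225: bits 001100010010 walk d0:H0→d1:-→d2:-→d3:-→d4:-→d5:-→d6:-→d7:-→d8:-→d9:-→d10:-→d11:-→d12:H0 -> H0
  lookup 130.170.174.81: bits 1 walk d0:H0→d1:- -> H0
  lookup 107.219.0.1: bits 01101011110110110 walk d0:H0→d1:-→d2:-→d3:-→d4:-→d5:-→d6:-→d7:-→d8:-→d9:-→d10:-→d11:-→d12:-→d13:-→d14:-→d15:-→d16:H5→d17:- -> H5
  add 49.32.0.0/12 -> H6 at depth 12
  lookup 208.8.29.175: bits 11010000000010000001110 walk d0:H0→d1:-→d2:-→d3:H6→d4:-→d5:-→d6:-→d7:-→d8:-→d9:-→d10:-→d11:-→d12:-→d13:-→d14:-→d15:-→d16:-→d17:-→d18:-→d19:-→d20:H2→d21:-→d22:-→d23:- -> H2
  add 208.0.0.0/11 -> H1 at depth 11
  lookup 208.8.28.81: bits 11010000000010000001110001010001 walk d0:H0→d1:-→d2:-→d3:H6→d4:-→d5:-→d6:-→d7:-→d8:-→d9:-→d10:-→d11:H1→d12:-→d13:-→d14:-→d15:-→d16:-→d17:-→d18:-→d19:-→d20:H2→d21:-→d22:-→d23:-→d24:H4→d25:-→d26:-→d27:-→d28:-→d29:-→d30:-→d31:-→d32:H0 -> H0
  lookup 208.8.20.77: bits 11010000000010000001 walk d0:H0→d1:-→d2:-→d3:H6→d4:-→d5:-→d6:-→d7:-→d8:-→d9:-→d10:-→d11:H1→d12:-→d13:-→d14:-→d15:-→d16:-→d17:-→d18:-→d19:-→d20:H2 -> H2
  lookup 208.0.0.1: bits 110100000000 walk d0:H0→d1:-→d2:-→d3:H6→d4:-→d5:-→d6:-→d7:-→d8:-→d9:-→d10:-→d11:H1→d12:- -> H1
  lookup 208.4.139.94: bits 110100000000 walk d0:H0→d1:-→d2:-→d3:H6→d4:-→d5:-→d6:-→d7:-→d8:-→d9:-→d10:-→d11:H1→d12:- -> H1
  add 107.219.94.220/32 -> H0 at depth 32
  lookup 203.220.95.99: bits 110 walk d0:H0→d1:-→d2:-→d3:H6 -> H6
  lookup 208.8.28.81: bits 11010000000010000001110001010001 walk d0:H0→d1:-→d2:-→d3:H6→d4:-→d5:-→d6:-→d7:-→d8:-→d9:-→d10:-→d11:H1→d12:-→d13:-→d14:-→d15:-→d16:-→d17:-→d18:-→d19:-→d20:H2→d21:-→d22:-→d23:-→d24:H4→d25:-→d26:-→d27:-→d28:-→d29:-→d30:-→d31:-→d32:H0 -> H0
  add 49.41.96.0/20 -> H3 at depth 20
  add 49.41.96.0/20 -> H6 at depth 20
  add 128.0.0.0/1 -> H1 at depth 1
  add 208.8.28.0/24 -> H4 at depth 24
  add 107.0.0.0/8 -> H2 at depth 8
  lookup 0.204.21.218: bits 00 walk d0:H0→d1:-→d2:- -> H0
  add 107.219.80.0/20 -> H0 at depth 20
  add 208.8.0.0/16 -> H0 at depth 16

== LOOKUPS ==
["H4","H5","H4","H4","H0","H0","H5","H2","H0","H2","H1","H1","H6","H0","H0"]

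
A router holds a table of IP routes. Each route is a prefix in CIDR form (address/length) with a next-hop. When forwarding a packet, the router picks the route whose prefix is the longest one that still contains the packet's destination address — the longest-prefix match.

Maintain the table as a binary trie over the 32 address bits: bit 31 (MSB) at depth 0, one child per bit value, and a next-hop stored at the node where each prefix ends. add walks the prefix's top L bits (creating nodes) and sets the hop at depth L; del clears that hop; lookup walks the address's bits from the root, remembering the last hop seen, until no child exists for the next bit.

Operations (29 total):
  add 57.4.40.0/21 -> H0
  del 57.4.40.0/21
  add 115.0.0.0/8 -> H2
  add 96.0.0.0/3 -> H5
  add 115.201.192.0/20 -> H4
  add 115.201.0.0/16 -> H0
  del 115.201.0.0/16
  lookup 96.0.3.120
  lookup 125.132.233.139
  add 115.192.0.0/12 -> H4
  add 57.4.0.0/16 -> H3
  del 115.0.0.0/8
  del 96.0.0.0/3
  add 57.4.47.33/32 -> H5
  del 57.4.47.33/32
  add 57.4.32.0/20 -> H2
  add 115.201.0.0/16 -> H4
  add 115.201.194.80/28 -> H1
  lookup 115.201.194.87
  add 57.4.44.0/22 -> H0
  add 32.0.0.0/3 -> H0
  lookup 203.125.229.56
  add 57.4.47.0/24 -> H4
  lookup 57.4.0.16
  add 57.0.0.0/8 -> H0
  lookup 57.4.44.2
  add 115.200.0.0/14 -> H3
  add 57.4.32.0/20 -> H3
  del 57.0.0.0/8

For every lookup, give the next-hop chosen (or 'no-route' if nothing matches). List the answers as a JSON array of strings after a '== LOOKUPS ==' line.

Trace:
  + 57.4.40.0/21 (H0) depth=21
  - 57.4.40.0/21 clear@21
  + 115.0.0.0/8 (H2) depth=8
  + 96.0.0.0/3 (H5) depth=3
  + 115.201.192.0/20 (H4) depth=20
  + 115.201.0.0/16 (H0) depth=16
  - 115.201.0.0/16 clear@16
  Q 96.0.3.120: descend 011 ; hops seen [H5] ; pick H5
  Q 125.132.233.139: descend 0111 ; hops seen [H5] ; pick H5
  + 115.192.0.0/12 (H4) depth=12
  + 57.4.0.0/16 (H3) depth=16
  - 115.0.0.0/8 clear@8
  - 96.0.0.0/3 clear@3
  + 57.4.47.33/32 (H5) depth=32
  - 57.4.47.33/32 clear@32
  + 57.4.32.0/20 (H2) depth=20
  + 115.201.0.0/16 (H4) depth=16
  + 115.201.194.80/28 (H1) depth=28
  Q 115.201.194.87: descend 0111001111001001110000100101 ; hops seen [H4,H4,H4,H1] ; pick H1
  + 57.4.44.0/22 (H0) depth=22
  + 32.0.0.0/3 (H0) depth=3
  Q 203.125.229.56: descend ε ; hops seen [∅] ; pick no-route
  + 57.4.47.0/24 (H4) depth=24
  Q 57.4.0.16: descend 001110010000010000 ; hops seen [H0,H3] ; pick H3
  + 57.0.0.0/8 (H0) depth=8
  Q 57.4.44.2: descend 0011100100000100001011 ; hops seen [H0,H0,H3,H2,H0] ; pick H0
  + 115.200.0.0/14 (H3) depth=14
  + 57.4.32.0/20 (H3) depth=20
  - 57.0.0.0/8 clear@8

== LOOKUPS ==
["H5","H5","H1","no-route","H3","H0"]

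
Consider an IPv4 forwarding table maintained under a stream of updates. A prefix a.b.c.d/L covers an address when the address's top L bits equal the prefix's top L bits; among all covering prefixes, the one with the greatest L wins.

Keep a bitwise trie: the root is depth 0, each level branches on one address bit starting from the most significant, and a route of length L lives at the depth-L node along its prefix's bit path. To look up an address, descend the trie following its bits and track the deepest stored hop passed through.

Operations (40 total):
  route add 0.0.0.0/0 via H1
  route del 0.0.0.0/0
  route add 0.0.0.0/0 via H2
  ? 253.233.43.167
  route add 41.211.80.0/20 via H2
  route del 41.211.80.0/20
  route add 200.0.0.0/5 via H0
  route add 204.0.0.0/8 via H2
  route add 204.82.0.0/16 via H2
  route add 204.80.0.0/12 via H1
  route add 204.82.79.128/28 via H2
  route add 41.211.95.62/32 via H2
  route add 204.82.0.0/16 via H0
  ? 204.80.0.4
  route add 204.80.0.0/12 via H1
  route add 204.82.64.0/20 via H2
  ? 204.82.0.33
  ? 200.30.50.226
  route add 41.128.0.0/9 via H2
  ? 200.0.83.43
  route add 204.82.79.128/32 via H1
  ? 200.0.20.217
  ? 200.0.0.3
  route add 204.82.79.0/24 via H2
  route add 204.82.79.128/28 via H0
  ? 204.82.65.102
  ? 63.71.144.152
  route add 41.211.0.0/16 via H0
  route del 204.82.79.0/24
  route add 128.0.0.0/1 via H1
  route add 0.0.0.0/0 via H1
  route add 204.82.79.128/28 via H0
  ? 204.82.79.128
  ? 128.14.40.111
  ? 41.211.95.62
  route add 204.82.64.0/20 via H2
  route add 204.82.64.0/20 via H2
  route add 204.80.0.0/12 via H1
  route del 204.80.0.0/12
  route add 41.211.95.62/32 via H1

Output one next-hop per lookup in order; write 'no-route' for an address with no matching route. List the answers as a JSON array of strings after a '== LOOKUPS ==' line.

Trace:
  + 0.0.0.0/0 (H1) depth=0
  del 0.0.0.0/0 (clear depth 0)
  + 0.0.0.0/0 (H2) depth=0
  Q 253.233.43.167: descend ε ; hops seen [H2] ; pick H2
  + 41.211.80.0/20 (H2) depth=20
  del 41.211.80.0/20 (clear depth 20)
  + 200.0.0.0/5 (H0) depth=5
  + 204.0.0.0/8 (H2) depth=8
  + 204.82.0.0/16 (H2) depth=16
  + 204.80.0.0/12 (H1) depth=12
  + 204.82.79.128/28 (H2) depth=28
  + 41.211.95.62/32 (H2) depth=32
  + 204.82.0.0/16 (H0) depth=16
  Q 204.80.0.4: descend 11001100010100 ; hops seen [H2,H0,H2,H1] ; pick H1
  + 204.80.0.0/12 (H1) depth=12
  + 204.82.64.0/20 (H2) depth=20
  Q 204.82.0.33: descend 11001100010100100 ; hops seen [H2,H0,H2,H1,H0] ; pick H0
  Q 200.30.50.226: descend 11001 ; hops seen [H2,H0] ; pick H0
  + 41.128.0.0/9 (H2) depth=9
  Q 200.0.83.43: descend 11001 ; hops seen [H2,H0] ; pick H0
  + 204.82.79.128/32 (H1) depth=32
  Q 200.0.20.217: descend 11001 ; hops seen [H2,H0] ; pick H0
  Q 200.0.0.3: descend 11001 ; hops seen [H2,H0] ; pick H0
  + 204.82.79.0/24 (H2) depth=24
  + 204.82.79.128/28 (H0) depth=28
  Q 204.82.65.102: descend 11001100010100100100 ; hops seen [H2,H0,H2,H1,H0,H2] ; pick H2
  Q 63.71.144.152: descend 001 ; hops seen [H2] ; pick H2
  + 41.211.0.0/16 (H0) depth=16
  del 204.82.79.0/24 (clear depth 24)
  + 128.0.0.0/1 (H1) depth=1
  + 0.0.0.0/0 (H1) depth=0
  + 204.82.79.128/28 (H0) depth=28
  Q 204.82.79.128: descend 11001100010100100100111110000000 ; hops seen [H1,H1,H0,H2,H1,H0,H2,H0,H1] ; pick H1
  Q 128.14.40.111: descend 1 ; hops seen [H1,H1] ; pick H1
  Q 41.211.95.62: descend 00101001110100110101111100111110 ; hops seen [H1,H2,H0,H2] ; pick H2
  + 204.82.64.0/20 (H2) depth=20
  + 204.82.64.0/20 (H2) depth=20
  + 204.80.0.0/12 (H1) depth=12
  del 204.80.0.0/12 (clear depth 12)
  + 41.211.95.62/32 (H1) depth=32

== LOOKUPS ==
["H2","H1","H0","H0","H0","H0","H0","H2","H2","H1","H1","H2"]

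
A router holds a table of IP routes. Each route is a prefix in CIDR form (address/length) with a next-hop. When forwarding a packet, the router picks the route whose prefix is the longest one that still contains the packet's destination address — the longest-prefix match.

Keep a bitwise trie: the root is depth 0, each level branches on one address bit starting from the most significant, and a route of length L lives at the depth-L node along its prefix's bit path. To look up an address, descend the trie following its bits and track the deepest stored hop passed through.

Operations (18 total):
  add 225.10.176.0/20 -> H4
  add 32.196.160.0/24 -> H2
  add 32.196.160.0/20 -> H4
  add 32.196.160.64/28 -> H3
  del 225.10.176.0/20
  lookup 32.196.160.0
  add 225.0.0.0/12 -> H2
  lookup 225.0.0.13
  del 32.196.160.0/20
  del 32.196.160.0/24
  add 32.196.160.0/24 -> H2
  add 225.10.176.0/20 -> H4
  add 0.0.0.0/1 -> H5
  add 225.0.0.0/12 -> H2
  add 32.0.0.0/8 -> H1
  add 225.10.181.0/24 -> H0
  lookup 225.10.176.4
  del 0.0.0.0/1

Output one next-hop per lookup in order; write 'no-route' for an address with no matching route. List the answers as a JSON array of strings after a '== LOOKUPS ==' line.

Process each operation:
  + 225.10.176.0/20 (H4) depth=20
  + 32.196.160.0/24 (H2) depth=24
  + 32.196.160.0/20 (H4) depth=20
  + 32.196.160.64/28 (H3) depth=28
  del 225.10.176.0/20 (clear depth 20)
  Q 32.196.160.0: descend 0010000011000100101000000 ; hops seen [H4,H2] ; pick H2
  + 225.0.0.0/12 (H2) depth=12
  Q 225.0.0.13: descend 111000010000 ; hops seen [H2] ; pick H2
  del 32.196.160.0/20 (clear depth 20)
  del 32.196.160.0/24 (clear depth 24)
  + 32.196.160.0/24 (H2) depth=24
  + 225.10.176.0/20 (H4) depth=20
  + 0.0.0.0/1 (H5) depth=1
  + 225.0.0.0/12 (H2) depth=12
  + 32.0.0.0/8 (H1) depth=8
  + 225.10.181.0/24 (H0) depth=24
  Q 225.10.176.4: descend 111000010000101010110 ; hops seen [H2,H4] ; pick H4
  del 0.0.0.0/1 (clear depth 1)

== LOOKUPS ==
["H2","H2","H4"]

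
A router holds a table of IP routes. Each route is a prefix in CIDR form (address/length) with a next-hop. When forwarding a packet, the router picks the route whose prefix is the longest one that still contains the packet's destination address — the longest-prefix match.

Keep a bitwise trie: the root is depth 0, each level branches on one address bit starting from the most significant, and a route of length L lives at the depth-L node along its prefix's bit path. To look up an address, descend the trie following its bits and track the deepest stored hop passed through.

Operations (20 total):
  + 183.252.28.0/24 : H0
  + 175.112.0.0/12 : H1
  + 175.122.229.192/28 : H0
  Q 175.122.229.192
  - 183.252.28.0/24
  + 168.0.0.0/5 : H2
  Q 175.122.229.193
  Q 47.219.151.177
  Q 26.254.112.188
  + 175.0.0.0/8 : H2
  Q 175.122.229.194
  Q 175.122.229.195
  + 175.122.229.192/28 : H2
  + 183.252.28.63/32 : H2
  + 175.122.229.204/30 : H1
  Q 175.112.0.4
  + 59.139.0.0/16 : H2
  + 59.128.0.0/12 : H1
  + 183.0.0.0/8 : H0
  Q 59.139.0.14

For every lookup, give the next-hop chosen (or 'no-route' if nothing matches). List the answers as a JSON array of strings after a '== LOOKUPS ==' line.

Process each operation:
  add 183.252.28.0/24 -> H0 at depth 24
  add 175.112.0.0/12 -> H1 at depth 12
  add 175.122.229.192/28 -> H0 at depth 28
  ? 175.122.229.192  path d0:-→d1:-→d2:-→d3:-→d4:-→d5:-→d6:-→d7:-→d8:-→d9:-→d10:-→d11:-→d12:H1→d13:-→d14:-→d15:-→d16:-→d17:-→d18:-→d19:-→d20:-→d21:-→d22:-→d23:-→d24:-→d25:-→d26:-→d27:-→d28:H0  best=H0
  - 183.252.28.0/24 clear@24
  add 168.0.0.0/5 -> H2 at depth 5
  ? 175.122.229.193  path d0:-→d1:-→d2:-→d3:-→d4:-→d5:H2→d6:-→d7:-→d8:-→d9:-→d10:-→d11:-→d12:H1→d13:-→d14:-→d15:-→d16:-→d17:-→d18:-→d19:-→d20:-→d21:-→d22:-→d23:-→d24:-→d25:-→d26:-→d27:-→d28:H0  best=H0
  ? 47.219.151.177  path d0:-  best=no-route
  ? 26.254.112.188  path d0:-  best=no-route
  add 175.0.0.0/8 -> H2 at depth 8
  ? 175.122.229.194  path d0:-→d1:-→d2:-→d3:-→d4:-→d5:H2→d6:-→d7:-→d8:H2→d9:-→d10:-→d11:-→d12:H1→d13:-→d14:-→d15:-→d16:-→d17:-→d18:-→d19:-→d20:-→d21:-→d22:-→d23:-→d24:-→d25:-→d26:-→d27:-→d28:H0  best=H0
  ? 175.122.229.195  path d0:-→d1:-→d2:-→d3:-→d4:-→d5:H2→d6:-→d7:-→d8:H2→d9:-→d10:-→d11:-→d12:H1→d13:-→d14:-→d15:-→d16:-→d17:-→d18:-→d19:-→d20:-→d21:-→d22:-→d23:-→d24:-→d25:-→d26:-→d27:-→d28:H0  best=H0
  add 175.122.229.192/28 -> H2 at depth 28
  add 183.252.28.63/32 -> H2 at depth 32
  add 175.122.229.204/30 -> H1 at depth 30
  ? 175.112.0.4  path d0:-→d1:-→d2:-→d3:-→d4:-→d5:H2→d6:-→d7:-→d8:H2→d9:-→d10:-→d11:-→d12:H1  best=H1
  add 59.139.0.0/16 -> H2 at depth 16
  add 59.128.0.0/12 -> H1 at depth 12
  add 183.0.0.0/8 -> H0 at depth 8
  ? 59.139.0.14  path d0:-→d1:-→d2:-→d3:-→d4:-→d5:-→d6:-→d7:-→d8:-→d9:-→d10:-→d11:-→d12:H1→d13:-→d14:-→d15:-→d16:H2  best=H2

== LOOKUPS ==
["H0","H0","no-route","no-route","H0","H0","H1","H2"]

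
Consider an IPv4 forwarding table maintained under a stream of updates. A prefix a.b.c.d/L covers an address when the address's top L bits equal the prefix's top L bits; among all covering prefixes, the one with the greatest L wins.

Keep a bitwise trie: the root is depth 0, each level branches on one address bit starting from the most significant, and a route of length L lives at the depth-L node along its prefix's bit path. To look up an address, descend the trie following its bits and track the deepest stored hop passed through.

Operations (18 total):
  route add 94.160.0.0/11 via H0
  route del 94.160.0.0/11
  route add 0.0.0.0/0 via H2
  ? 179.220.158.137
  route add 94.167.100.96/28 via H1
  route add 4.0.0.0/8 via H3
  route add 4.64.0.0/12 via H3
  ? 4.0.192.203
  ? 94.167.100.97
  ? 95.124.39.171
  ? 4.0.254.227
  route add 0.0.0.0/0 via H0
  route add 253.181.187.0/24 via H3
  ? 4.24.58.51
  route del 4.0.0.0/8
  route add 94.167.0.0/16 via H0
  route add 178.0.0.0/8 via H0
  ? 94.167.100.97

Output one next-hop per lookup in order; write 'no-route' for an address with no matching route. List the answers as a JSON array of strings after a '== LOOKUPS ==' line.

Trace:
  + 94.160.0.0/11 (H0) depth=11
  del 94.160.0.0/11 (clear depth 11)
  + 0.0.0.0/0 (H2) depth=0
  Q 179.220.158.137: descend ε ; hops seen [H2] ; pick H2
  + 94.167.100.96/28 (H1) depth=28
  + 4.0.0.0/8 (H3) depth=8
  + 4.64.0.0/12 (H3) depth=12
  Q 4.0.192.203: descend 000001000 ; hops seen [H2,H3] ; pick H3
  Q 94.167.100.97: descend 0101111010100111011001000110 ; hops seen [H2,H1] ; pick H1
  Q 95.124.39.171: descend 0101111 ; hops seen [H2] ; pick H2
  Q 4.0.254.227: descend 000001000 ; hops seen [H2,H3] ; pick H3
  + 0.0.0.0/0 (H0) depth=0
  + 253.181.187.0/24 (H3) depth=24
  Q 4.24.58.51: descend 000001000 ; hops seen [H0,H3] ; pick H3
  del 4.0.0.0/8 (clear depth 8)
  + 94.167.0.0/16 (H0) depth=16
  + 178.0.0.0/8 (H0) depth=8
  Q 94.167.100.97: descend 0101111010100111011001000110 ; hops seen [H0,H0,H1] ; pick H1

== LOOKUPS ==
["H2","H3","H1","H2","H3","H3","H1"]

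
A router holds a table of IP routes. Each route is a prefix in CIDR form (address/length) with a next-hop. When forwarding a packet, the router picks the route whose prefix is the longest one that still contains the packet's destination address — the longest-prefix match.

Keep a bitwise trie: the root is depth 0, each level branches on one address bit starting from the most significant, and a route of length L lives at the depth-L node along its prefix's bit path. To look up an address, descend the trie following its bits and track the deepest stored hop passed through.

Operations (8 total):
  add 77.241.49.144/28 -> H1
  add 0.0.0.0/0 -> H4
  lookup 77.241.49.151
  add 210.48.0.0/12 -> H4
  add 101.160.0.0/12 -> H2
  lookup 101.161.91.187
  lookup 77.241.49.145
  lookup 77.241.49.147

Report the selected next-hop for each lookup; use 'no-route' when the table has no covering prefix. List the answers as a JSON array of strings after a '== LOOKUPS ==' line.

Process each operation:
  + 77.241.49.144/28 (H1) depth=28
  + 0.0.0.0/0 (H4) depth=0
  ? 77.241.49.151  path d0:H4→d1:-→d2:-→d3:-→d4:-→d5:-→d6:-→d7:-→d8:-→d9:-→d10:-→d11:-→d12:-→d13:-→d14:-→d15:-→d16:-→d17:-→d18:-→d19:-→d20:-→d21:-→d22:-→d23:-→d24:-→d25:-→d26:-→d27:-→d28:H1  best=H1
  + 210.48.0.0/12 (H4) depth=12
  + 101.160.0.0/12 (H2) depth=12
  ? 101.161.91.187  path d0:H4→d1:-→d2:-→d3:-→d4:-→d5:-→d6:-→d7:-→d8:-→d9:-→d10:-→d11:-→d12:H2  best=H2
  ? 77.241.49.145  path d0:H4→d1:-→d2:-→d3:-→d4:-→d5:-→d6:-→d7:-→d8:-→d9:-→d10:-→d11:-→d12:-→d13:-→d14:-→d15:-→d16:-→d17:-→d18:-→d19:-→d20:-→d21:-→d22:-→d23:-→d24:-→d25:-→d26:-→d27:-→d28:H1  best=H1
  ? 77.241.49.147  path d0:H4→d1:-→d2:-→d3:-→d4:-→d5:-→d6:-→d7:-→d8:-→d9:-→d10:-→d11:-→d12:-→d13:-→d14:-→d15:-→d16:-→d17:-→d18:-→d19:-→d20:-→d21:-→d22:-→d23:-→d24:-→d25:-→d26:-→d27:-→d28:H1  best=H1

== LOOKUPS ==
["H1","H2","H1","H1"]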